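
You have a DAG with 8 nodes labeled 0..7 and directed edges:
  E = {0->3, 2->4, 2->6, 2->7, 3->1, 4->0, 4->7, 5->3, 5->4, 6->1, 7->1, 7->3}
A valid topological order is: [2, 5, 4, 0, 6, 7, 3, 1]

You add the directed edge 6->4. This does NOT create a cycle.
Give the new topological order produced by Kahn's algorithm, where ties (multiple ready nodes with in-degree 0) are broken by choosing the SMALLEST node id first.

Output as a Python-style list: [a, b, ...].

Answer: [2, 5, 6, 4, 0, 7, 3, 1]

Derivation:
Old toposort: [2, 5, 4, 0, 6, 7, 3, 1]
Added edge: 6->4
Position of 6 (4) > position of 4 (2). Must reorder: 6 must now come before 4.
Run Kahn's algorithm (break ties by smallest node id):
  initial in-degrees: [1, 3, 0, 3, 3, 0, 1, 2]
  ready (indeg=0): [2, 5]
  pop 2: indeg[4]->2; indeg[6]->0; indeg[7]->1 | ready=[5, 6] | order so far=[2]
  pop 5: indeg[3]->2; indeg[4]->1 | ready=[6] | order so far=[2, 5]
  pop 6: indeg[1]->2; indeg[4]->0 | ready=[4] | order so far=[2, 5, 6]
  pop 4: indeg[0]->0; indeg[7]->0 | ready=[0, 7] | order so far=[2, 5, 6, 4]
  pop 0: indeg[3]->1 | ready=[7] | order so far=[2, 5, 6, 4, 0]
  pop 7: indeg[1]->1; indeg[3]->0 | ready=[3] | order so far=[2, 5, 6, 4, 0, 7]
  pop 3: indeg[1]->0 | ready=[1] | order so far=[2, 5, 6, 4, 0, 7, 3]
  pop 1: no out-edges | ready=[] | order so far=[2, 5, 6, 4, 0, 7, 3, 1]
  Result: [2, 5, 6, 4, 0, 7, 3, 1]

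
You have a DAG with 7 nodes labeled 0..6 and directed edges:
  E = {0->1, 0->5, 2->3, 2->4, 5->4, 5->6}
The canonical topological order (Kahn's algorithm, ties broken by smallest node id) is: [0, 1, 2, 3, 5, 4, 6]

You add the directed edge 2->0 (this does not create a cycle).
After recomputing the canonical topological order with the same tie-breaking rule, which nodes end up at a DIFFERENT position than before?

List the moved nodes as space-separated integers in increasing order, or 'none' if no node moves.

Answer: 0 1 2

Derivation:
Old toposort: [0, 1, 2, 3, 5, 4, 6]
Added edge 2->0
Recompute Kahn (smallest-id tiebreak):
  initial in-degrees: [1, 1, 0, 1, 2, 1, 1]
  ready (indeg=0): [2]
  pop 2: indeg[0]->0; indeg[3]->0; indeg[4]->1 | ready=[0, 3] | order so far=[2]
  pop 0: indeg[1]->0; indeg[5]->0 | ready=[1, 3, 5] | order so far=[2, 0]
  pop 1: no out-edges | ready=[3, 5] | order so far=[2, 0, 1]
  pop 3: no out-edges | ready=[5] | order so far=[2, 0, 1, 3]
  pop 5: indeg[4]->0; indeg[6]->0 | ready=[4, 6] | order so far=[2, 0, 1, 3, 5]
  pop 4: no out-edges | ready=[6] | order so far=[2, 0, 1, 3, 5, 4]
  pop 6: no out-edges | ready=[] | order so far=[2, 0, 1, 3, 5, 4, 6]
New canonical toposort: [2, 0, 1, 3, 5, 4, 6]
Compare positions:
  Node 0: index 0 -> 1 (moved)
  Node 1: index 1 -> 2 (moved)
  Node 2: index 2 -> 0 (moved)
  Node 3: index 3 -> 3 (same)
  Node 4: index 5 -> 5 (same)
  Node 5: index 4 -> 4 (same)
  Node 6: index 6 -> 6 (same)
Nodes that changed position: 0 1 2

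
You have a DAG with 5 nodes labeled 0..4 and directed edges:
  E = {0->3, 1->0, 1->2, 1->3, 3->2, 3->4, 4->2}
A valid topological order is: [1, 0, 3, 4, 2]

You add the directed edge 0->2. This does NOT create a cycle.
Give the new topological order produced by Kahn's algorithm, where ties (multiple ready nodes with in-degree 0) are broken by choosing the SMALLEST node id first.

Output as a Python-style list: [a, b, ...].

Answer: [1, 0, 3, 4, 2]

Derivation:
Old toposort: [1, 0, 3, 4, 2]
Added edge: 0->2
Position of 0 (1) < position of 2 (4). Old order still valid.
Run Kahn's algorithm (break ties by smallest node id):
  initial in-degrees: [1, 0, 4, 2, 1]
  ready (indeg=0): [1]
  pop 1: indeg[0]->0; indeg[2]->3; indeg[3]->1 | ready=[0] | order so far=[1]
  pop 0: indeg[2]->2; indeg[3]->0 | ready=[3] | order so far=[1, 0]
  pop 3: indeg[2]->1; indeg[4]->0 | ready=[4] | order so far=[1, 0, 3]
  pop 4: indeg[2]->0 | ready=[2] | order so far=[1, 0, 3, 4]
  pop 2: no out-edges | ready=[] | order so far=[1, 0, 3, 4, 2]
  Result: [1, 0, 3, 4, 2]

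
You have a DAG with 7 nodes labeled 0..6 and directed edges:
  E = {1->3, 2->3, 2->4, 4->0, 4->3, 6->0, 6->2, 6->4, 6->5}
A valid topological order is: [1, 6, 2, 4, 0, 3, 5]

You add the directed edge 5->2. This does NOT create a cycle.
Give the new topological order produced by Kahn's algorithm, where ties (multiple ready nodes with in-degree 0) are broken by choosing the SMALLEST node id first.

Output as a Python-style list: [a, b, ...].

Answer: [1, 6, 5, 2, 4, 0, 3]

Derivation:
Old toposort: [1, 6, 2, 4, 0, 3, 5]
Added edge: 5->2
Position of 5 (6) > position of 2 (2). Must reorder: 5 must now come before 2.
Run Kahn's algorithm (break ties by smallest node id):
  initial in-degrees: [2, 0, 2, 3, 2, 1, 0]
  ready (indeg=0): [1, 6]
  pop 1: indeg[3]->2 | ready=[6] | order so far=[1]
  pop 6: indeg[0]->1; indeg[2]->1; indeg[4]->1; indeg[5]->0 | ready=[5] | order so far=[1, 6]
  pop 5: indeg[2]->0 | ready=[2] | order so far=[1, 6, 5]
  pop 2: indeg[3]->1; indeg[4]->0 | ready=[4] | order so far=[1, 6, 5, 2]
  pop 4: indeg[0]->0; indeg[3]->0 | ready=[0, 3] | order so far=[1, 6, 5, 2, 4]
  pop 0: no out-edges | ready=[3] | order so far=[1, 6, 5, 2, 4, 0]
  pop 3: no out-edges | ready=[] | order so far=[1, 6, 5, 2, 4, 0, 3]
  Result: [1, 6, 5, 2, 4, 0, 3]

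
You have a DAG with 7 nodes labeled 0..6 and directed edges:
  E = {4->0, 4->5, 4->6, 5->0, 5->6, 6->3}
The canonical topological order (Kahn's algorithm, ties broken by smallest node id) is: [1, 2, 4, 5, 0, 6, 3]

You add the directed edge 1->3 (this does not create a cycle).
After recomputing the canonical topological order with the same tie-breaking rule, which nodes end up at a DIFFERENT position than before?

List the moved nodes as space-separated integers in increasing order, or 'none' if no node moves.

Answer: none

Derivation:
Old toposort: [1, 2, 4, 5, 0, 6, 3]
Added edge 1->3
Recompute Kahn (smallest-id tiebreak):
  initial in-degrees: [2, 0, 0, 2, 0, 1, 2]
  ready (indeg=0): [1, 2, 4]
  pop 1: indeg[3]->1 | ready=[2, 4] | order so far=[1]
  pop 2: no out-edges | ready=[4] | order so far=[1, 2]
  pop 4: indeg[0]->1; indeg[5]->0; indeg[6]->1 | ready=[5] | order so far=[1, 2, 4]
  pop 5: indeg[0]->0; indeg[6]->0 | ready=[0, 6] | order so far=[1, 2, 4, 5]
  pop 0: no out-edges | ready=[6] | order so far=[1, 2, 4, 5, 0]
  pop 6: indeg[3]->0 | ready=[3] | order so far=[1, 2, 4, 5, 0, 6]
  pop 3: no out-edges | ready=[] | order so far=[1, 2, 4, 5, 0, 6, 3]
New canonical toposort: [1, 2, 4, 5, 0, 6, 3]
Compare positions:
  Node 0: index 4 -> 4 (same)
  Node 1: index 0 -> 0 (same)
  Node 2: index 1 -> 1 (same)
  Node 3: index 6 -> 6 (same)
  Node 4: index 2 -> 2 (same)
  Node 5: index 3 -> 3 (same)
  Node 6: index 5 -> 5 (same)
Nodes that changed position: none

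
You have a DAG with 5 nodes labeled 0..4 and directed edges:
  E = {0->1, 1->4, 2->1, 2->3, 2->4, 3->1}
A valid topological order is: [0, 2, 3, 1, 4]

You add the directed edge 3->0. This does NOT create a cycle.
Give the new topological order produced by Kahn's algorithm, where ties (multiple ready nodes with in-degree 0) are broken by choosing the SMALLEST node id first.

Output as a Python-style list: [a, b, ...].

Old toposort: [0, 2, 3, 1, 4]
Added edge: 3->0
Position of 3 (2) > position of 0 (0). Must reorder: 3 must now come before 0.
Run Kahn's algorithm (break ties by smallest node id):
  initial in-degrees: [1, 3, 0, 1, 2]
  ready (indeg=0): [2]
  pop 2: indeg[1]->2; indeg[3]->0; indeg[4]->1 | ready=[3] | order so far=[2]
  pop 3: indeg[0]->0; indeg[1]->1 | ready=[0] | order so far=[2, 3]
  pop 0: indeg[1]->0 | ready=[1] | order so far=[2, 3, 0]
  pop 1: indeg[4]->0 | ready=[4] | order so far=[2, 3, 0, 1]
  pop 4: no out-edges | ready=[] | order so far=[2, 3, 0, 1, 4]
  Result: [2, 3, 0, 1, 4]

Answer: [2, 3, 0, 1, 4]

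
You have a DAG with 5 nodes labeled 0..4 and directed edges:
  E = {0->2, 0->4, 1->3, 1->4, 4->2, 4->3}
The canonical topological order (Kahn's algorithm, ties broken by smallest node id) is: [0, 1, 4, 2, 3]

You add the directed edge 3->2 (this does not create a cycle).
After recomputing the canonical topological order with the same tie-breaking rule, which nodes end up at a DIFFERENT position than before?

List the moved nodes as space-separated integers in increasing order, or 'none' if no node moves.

Answer: 2 3

Derivation:
Old toposort: [0, 1, 4, 2, 3]
Added edge 3->2
Recompute Kahn (smallest-id tiebreak):
  initial in-degrees: [0, 0, 3, 2, 2]
  ready (indeg=0): [0, 1]
  pop 0: indeg[2]->2; indeg[4]->1 | ready=[1] | order so far=[0]
  pop 1: indeg[3]->1; indeg[4]->0 | ready=[4] | order so far=[0, 1]
  pop 4: indeg[2]->1; indeg[3]->0 | ready=[3] | order so far=[0, 1, 4]
  pop 3: indeg[2]->0 | ready=[2] | order so far=[0, 1, 4, 3]
  pop 2: no out-edges | ready=[] | order so far=[0, 1, 4, 3, 2]
New canonical toposort: [0, 1, 4, 3, 2]
Compare positions:
  Node 0: index 0 -> 0 (same)
  Node 1: index 1 -> 1 (same)
  Node 2: index 3 -> 4 (moved)
  Node 3: index 4 -> 3 (moved)
  Node 4: index 2 -> 2 (same)
Nodes that changed position: 2 3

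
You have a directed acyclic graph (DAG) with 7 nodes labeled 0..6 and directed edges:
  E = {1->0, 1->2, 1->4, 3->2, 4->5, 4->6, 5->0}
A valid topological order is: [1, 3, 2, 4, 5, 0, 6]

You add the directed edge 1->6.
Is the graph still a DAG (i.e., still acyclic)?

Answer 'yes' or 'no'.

Given toposort: [1, 3, 2, 4, 5, 0, 6]
Position of 1: index 0; position of 6: index 6
New edge 1->6: forward
Forward edge: respects the existing order. Still a DAG, same toposort still valid.
Still a DAG? yes

Answer: yes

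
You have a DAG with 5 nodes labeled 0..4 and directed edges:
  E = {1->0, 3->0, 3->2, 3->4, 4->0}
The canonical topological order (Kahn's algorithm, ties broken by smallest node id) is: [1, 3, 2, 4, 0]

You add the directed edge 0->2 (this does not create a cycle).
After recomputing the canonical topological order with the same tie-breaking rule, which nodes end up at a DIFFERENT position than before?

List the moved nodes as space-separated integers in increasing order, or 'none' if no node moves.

Old toposort: [1, 3, 2, 4, 0]
Added edge 0->2
Recompute Kahn (smallest-id tiebreak):
  initial in-degrees: [3, 0, 2, 0, 1]
  ready (indeg=0): [1, 3]
  pop 1: indeg[0]->2 | ready=[3] | order so far=[1]
  pop 3: indeg[0]->1; indeg[2]->1; indeg[4]->0 | ready=[4] | order so far=[1, 3]
  pop 4: indeg[0]->0 | ready=[0] | order so far=[1, 3, 4]
  pop 0: indeg[2]->0 | ready=[2] | order so far=[1, 3, 4, 0]
  pop 2: no out-edges | ready=[] | order so far=[1, 3, 4, 0, 2]
New canonical toposort: [1, 3, 4, 0, 2]
Compare positions:
  Node 0: index 4 -> 3 (moved)
  Node 1: index 0 -> 0 (same)
  Node 2: index 2 -> 4 (moved)
  Node 3: index 1 -> 1 (same)
  Node 4: index 3 -> 2 (moved)
Nodes that changed position: 0 2 4

Answer: 0 2 4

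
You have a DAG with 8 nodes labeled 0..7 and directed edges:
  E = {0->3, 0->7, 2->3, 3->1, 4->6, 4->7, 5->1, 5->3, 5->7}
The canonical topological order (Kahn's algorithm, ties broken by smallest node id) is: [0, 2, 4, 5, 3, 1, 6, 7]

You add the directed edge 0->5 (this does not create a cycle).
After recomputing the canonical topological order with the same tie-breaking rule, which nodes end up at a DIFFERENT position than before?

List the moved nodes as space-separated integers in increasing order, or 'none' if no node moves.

Old toposort: [0, 2, 4, 5, 3, 1, 6, 7]
Added edge 0->5
Recompute Kahn (smallest-id tiebreak):
  initial in-degrees: [0, 2, 0, 3, 0, 1, 1, 3]
  ready (indeg=0): [0, 2, 4]
  pop 0: indeg[3]->2; indeg[5]->0; indeg[7]->2 | ready=[2, 4, 5] | order so far=[0]
  pop 2: indeg[3]->1 | ready=[4, 5] | order so far=[0, 2]
  pop 4: indeg[6]->0; indeg[7]->1 | ready=[5, 6] | order so far=[0, 2, 4]
  pop 5: indeg[1]->1; indeg[3]->0; indeg[7]->0 | ready=[3, 6, 7] | order so far=[0, 2, 4, 5]
  pop 3: indeg[1]->0 | ready=[1, 6, 7] | order so far=[0, 2, 4, 5, 3]
  pop 1: no out-edges | ready=[6, 7] | order so far=[0, 2, 4, 5, 3, 1]
  pop 6: no out-edges | ready=[7] | order so far=[0, 2, 4, 5, 3, 1, 6]
  pop 7: no out-edges | ready=[] | order so far=[0, 2, 4, 5, 3, 1, 6, 7]
New canonical toposort: [0, 2, 4, 5, 3, 1, 6, 7]
Compare positions:
  Node 0: index 0 -> 0 (same)
  Node 1: index 5 -> 5 (same)
  Node 2: index 1 -> 1 (same)
  Node 3: index 4 -> 4 (same)
  Node 4: index 2 -> 2 (same)
  Node 5: index 3 -> 3 (same)
  Node 6: index 6 -> 6 (same)
  Node 7: index 7 -> 7 (same)
Nodes that changed position: none

Answer: none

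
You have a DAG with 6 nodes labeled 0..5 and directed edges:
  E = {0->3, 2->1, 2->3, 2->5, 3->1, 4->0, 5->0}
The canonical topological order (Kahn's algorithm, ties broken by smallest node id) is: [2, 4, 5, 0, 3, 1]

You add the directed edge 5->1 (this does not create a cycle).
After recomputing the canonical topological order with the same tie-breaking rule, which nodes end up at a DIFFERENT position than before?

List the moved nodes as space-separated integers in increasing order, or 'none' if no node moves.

Old toposort: [2, 4, 5, 0, 3, 1]
Added edge 5->1
Recompute Kahn (smallest-id tiebreak):
  initial in-degrees: [2, 3, 0, 2, 0, 1]
  ready (indeg=0): [2, 4]
  pop 2: indeg[1]->2; indeg[3]->1; indeg[5]->0 | ready=[4, 5] | order so far=[2]
  pop 4: indeg[0]->1 | ready=[5] | order so far=[2, 4]
  pop 5: indeg[0]->0; indeg[1]->1 | ready=[0] | order so far=[2, 4, 5]
  pop 0: indeg[3]->0 | ready=[3] | order so far=[2, 4, 5, 0]
  pop 3: indeg[1]->0 | ready=[1] | order so far=[2, 4, 5, 0, 3]
  pop 1: no out-edges | ready=[] | order so far=[2, 4, 5, 0, 3, 1]
New canonical toposort: [2, 4, 5, 0, 3, 1]
Compare positions:
  Node 0: index 3 -> 3 (same)
  Node 1: index 5 -> 5 (same)
  Node 2: index 0 -> 0 (same)
  Node 3: index 4 -> 4 (same)
  Node 4: index 1 -> 1 (same)
  Node 5: index 2 -> 2 (same)
Nodes that changed position: none

Answer: none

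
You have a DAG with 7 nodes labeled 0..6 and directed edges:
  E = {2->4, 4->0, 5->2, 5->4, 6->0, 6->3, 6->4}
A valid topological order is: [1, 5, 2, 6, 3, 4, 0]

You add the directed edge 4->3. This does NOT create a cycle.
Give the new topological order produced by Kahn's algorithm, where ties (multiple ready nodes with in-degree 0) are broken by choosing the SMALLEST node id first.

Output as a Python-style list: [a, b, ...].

Answer: [1, 5, 2, 6, 4, 0, 3]

Derivation:
Old toposort: [1, 5, 2, 6, 3, 4, 0]
Added edge: 4->3
Position of 4 (5) > position of 3 (4). Must reorder: 4 must now come before 3.
Run Kahn's algorithm (break ties by smallest node id):
  initial in-degrees: [2, 0, 1, 2, 3, 0, 0]
  ready (indeg=0): [1, 5, 6]
  pop 1: no out-edges | ready=[5, 6] | order so far=[1]
  pop 5: indeg[2]->0; indeg[4]->2 | ready=[2, 6] | order so far=[1, 5]
  pop 2: indeg[4]->1 | ready=[6] | order so far=[1, 5, 2]
  pop 6: indeg[0]->1; indeg[3]->1; indeg[4]->0 | ready=[4] | order so far=[1, 5, 2, 6]
  pop 4: indeg[0]->0; indeg[3]->0 | ready=[0, 3] | order so far=[1, 5, 2, 6, 4]
  pop 0: no out-edges | ready=[3] | order so far=[1, 5, 2, 6, 4, 0]
  pop 3: no out-edges | ready=[] | order so far=[1, 5, 2, 6, 4, 0, 3]
  Result: [1, 5, 2, 6, 4, 0, 3]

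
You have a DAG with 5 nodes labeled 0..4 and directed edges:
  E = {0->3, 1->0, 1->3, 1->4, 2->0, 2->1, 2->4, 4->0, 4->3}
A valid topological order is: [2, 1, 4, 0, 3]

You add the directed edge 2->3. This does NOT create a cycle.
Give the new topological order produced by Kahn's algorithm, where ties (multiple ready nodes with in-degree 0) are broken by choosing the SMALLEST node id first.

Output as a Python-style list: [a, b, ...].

Old toposort: [2, 1, 4, 0, 3]
Added edge: 2->3
Position of 2 (0) < position of 3 (4). Old order still valid.
Run Kahn's algorithm (break ties by smallest node id):
  initial in-degrees: [3, 1, 0, 4, 2]
  ready (indeg=0): [2]
  pop 2: indeg[0]->2; indeg[1]->0; indeg[3]->3; indeg[4]->1 | ready=[1] | order so far=[2]
  pop 1: indeg[0]->1; indeg[3]->2; indeg[4]->0 | ready=[4] | order so far=[2, 1]
  pop 4: indeg[0]->0; indeg[3]->1 | ready=[0] | order so far=[2, 1, 4]
  pop 0: indeg[3]->0 | ready=[3] | order so far=[2, 1, 4, 0]
  pop 3: no out-edges | ready=[] | order so far=[2, 1, 4, 0, 3]
  Result: [2, 1, 4, 0, 3]

Answer: [2, 1, 4, 0, 3]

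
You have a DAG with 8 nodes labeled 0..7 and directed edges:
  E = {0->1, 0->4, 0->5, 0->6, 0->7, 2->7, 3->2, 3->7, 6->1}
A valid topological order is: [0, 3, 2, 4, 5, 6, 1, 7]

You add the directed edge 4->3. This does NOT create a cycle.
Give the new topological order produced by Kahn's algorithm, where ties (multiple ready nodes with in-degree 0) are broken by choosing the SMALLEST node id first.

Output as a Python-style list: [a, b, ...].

Old toposort: [0, 3, 2, 4, 5, 6, 1, 7]
Added edge: 4->3
Position of 4 (3) > position of 3 (1). Must reorder: 4 must now come before 3.
Run Kahn's algorithm (break ties by smallest node id):
  initial in-degrees: [0, 2, 1, 1, 1, 1, 1, 3]
  ready (indeg=0): [0]
  pop 0: indeg[1]->1; indeg[4]->0; indeg[5]->0; indeg[6]->0; indeg[7]->2 | ready=[4, 5, 6] | order so far=[0]
  pop 4: indeg[3]->0 | ready=[3, 5, 6] | order so far=[0, 4]
  pop 3: indeg[2]->0; indeg[7]->1 | ready=[2, 5, 6] | order so far=[0, 4, 3]
  pop 2: indeg[7]->0 | ready=[5, 6, 7] | order so far=[0, 4, 3, 2]
  pop 5: no out-edges | ready=[6, 7] | order so far=[0, 4, 3, 2, 5]
  pop 6: indeg[1]->0 | ready=[1, 7] | order so far=[0, 4, 3, 2, 5, 6]
  pop 1: no out-edges | ready=[7] | order so far=[0, 4, 3, 2, 5, 6, 1]
  pop 7: no out-edges | ready=[] | order so far=[0, 4, 3, 2, 5, 6, 1, 7]
  Result: [0, 4, 3, 2, 5, 6, 1, 7]

Answer: [0, 4, 3, 2, 5, 6, 1, 7]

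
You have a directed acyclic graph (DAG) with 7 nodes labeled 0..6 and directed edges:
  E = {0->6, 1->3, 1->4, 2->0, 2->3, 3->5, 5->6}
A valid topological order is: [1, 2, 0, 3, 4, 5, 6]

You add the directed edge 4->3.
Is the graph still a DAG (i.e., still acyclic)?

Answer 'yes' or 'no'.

Answer: yes

Derivation:
Given toposort: [1, 2, 0, 3, 4, 5, 6]
Position of 4: index 4; position of 3: index 3
New edge 4->3: backward (u after v in old order)
Backward edge: old toposort is now invalid. Check if this creates a cycle.
Does 3 already reach 4? Reachable from 3: [3, 5, 6]. NO -> still a DAG (reorder needed).
Still a DAG? yes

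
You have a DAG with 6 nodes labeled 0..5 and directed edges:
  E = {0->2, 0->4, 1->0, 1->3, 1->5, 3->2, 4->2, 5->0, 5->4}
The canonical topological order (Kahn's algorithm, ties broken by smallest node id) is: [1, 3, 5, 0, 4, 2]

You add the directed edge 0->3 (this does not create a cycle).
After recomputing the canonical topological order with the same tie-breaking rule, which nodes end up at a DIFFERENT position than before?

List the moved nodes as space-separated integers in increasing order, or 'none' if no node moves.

Old toposort: [1, 3, 5, 0, 4, 2]
Added edge 0->3
Recompute Kahn (smallest-id tiebreak):
  initial in-degrees: [2, 0, 3, 2, 2, 1]
  ready (indeg=0): [1]
  pop 1: indeg[0]->1; indeg[3]->1; indeg[5]->0 | ready=[5] | order so far=[1]
  pop 5: indeg[0]->0; indeg[4]->1 | ready=[0] | order so far=[1, 5]
  pop 0: indeg[2]->2; indeg[3]->0; indeg[4]->0 | ready=[3, 4] | order so far=[1, 5, 0]
  pop 3: indeg[2]->1 | ready=[4] | order so far=[1, 5, 0, 3]
  pop 4: indeg[2]->0 | ready=[2] | order so far=[1, 5, 0, 3, 4]
  pop 2: no out-edges | ready=[] | order so far=[1, 5, 0, 3, 4, 2]
New canonical toposort: [1, 5, 0, 3, 4, 2]
Compare positions:
  Node 0: index 3 -> 2 (moved)
  Node 1: index 0 -> 0 (same)
  Node 2: index 5 -> 5 (same)
  Node 3: index 1 -> 3 (moved)
  Node 4: index 4 -> 4 (same)
  Node 5: index 2 -> 1 (moved)
Nodes that changed position: 0 3 5

Answer: 0 3 5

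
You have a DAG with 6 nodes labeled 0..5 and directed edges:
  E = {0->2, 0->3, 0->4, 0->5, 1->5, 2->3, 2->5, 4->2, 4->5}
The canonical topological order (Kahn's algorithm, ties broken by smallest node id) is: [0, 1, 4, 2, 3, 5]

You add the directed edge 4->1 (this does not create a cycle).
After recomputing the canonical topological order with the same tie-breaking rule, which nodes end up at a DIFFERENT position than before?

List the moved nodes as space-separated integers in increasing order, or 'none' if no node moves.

Answer: 1 4

Derivation:
Old toposort: [0, 1, 4, 2, 3, 5]
Added edge 4->1
Recompute Kahn (smallest-id tiebreak):
  initial in-degrees: [0, 1, 2, 2, 1, 4]
  ready (indeg=0): [0]
  pop 0: indeg[2]->1; indeg[3]->1; indeg[4]->0; indeg[5]->3 | ready=[4] | order so far=[0]
  pop 4: indeg[1]->0; indeg[2]->0; indeg[5]->2 | ready=[1, 2] | order so far=[0, 4]
  pop 1: indeg[5]->1 | ready=[2] | order so far=[0, 4, 1]
  pop 2: indeg[3]->0; indeg[5]->0 | ready=[3, 5] | order so far=[0, 4, 1, 2]
  pop 3: no out-edges | ready=[5] | order so far=[0, 4, 1, 2, 3]
  pop 5: no out-edges | ready=[] | order so far=[0, 4, 1, 2, 3, 5]
New canonical toposort: [0, 4, 1, 2, 3, 5]
Compare positions:
  Node 0: index 0 -> 0 (same)
  Node 1: index 1 -> 2 (moved)
  Node 2: index 3 -> 3 (same)
  Node 3: index 4 -> 4 (same)
  Node 4: index 2 -> 1 (moved)
  Node 5: index 5 -> 5 (same)
Nodes that changed position: 1 4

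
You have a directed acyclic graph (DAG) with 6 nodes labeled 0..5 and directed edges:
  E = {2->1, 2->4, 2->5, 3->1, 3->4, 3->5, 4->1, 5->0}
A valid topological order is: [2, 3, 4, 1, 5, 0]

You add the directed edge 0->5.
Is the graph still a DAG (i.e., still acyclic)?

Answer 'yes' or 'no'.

Given toposort: [2, 3, 4, 1, 5, 0]
Position of 0: index 5; position of 5: index 4
New edge 0->5: backward (u after v in old order)
Backward edge: old toposort is now invalid. Check if this creates a cycle.
Does 5 already reach 0? Reachable from 5: [0, 5]. YES -> cycle!
Still a DAG? no

Answer: no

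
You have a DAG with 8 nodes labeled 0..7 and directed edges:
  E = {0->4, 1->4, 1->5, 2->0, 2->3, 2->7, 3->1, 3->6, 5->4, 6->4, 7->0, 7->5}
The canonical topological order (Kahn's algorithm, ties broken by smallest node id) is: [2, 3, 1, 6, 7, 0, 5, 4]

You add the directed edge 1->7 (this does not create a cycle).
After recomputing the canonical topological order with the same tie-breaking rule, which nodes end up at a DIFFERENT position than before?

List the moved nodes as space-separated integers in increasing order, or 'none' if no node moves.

Old toposort: [2, 3, 1, 6, 7, 0, 5, 4]
Added edge 1->7
Recompute Kahn (smallest-id tiebreak):
  initial in-degrees: [2, 1, 0, 1, 4, 2, 1, 2]
  ready (indeg=0): [2]
  pop 2: indeg[0]->1; indeg[3]->0; indeg[7]->1 | ready=[3] | order so far=[2]
  pop 3: indeg[1]->0; indeg[6]->0 | ready=[1, 6] | order so far=[2, 3]
  pop 1: indeg[4]->3; indeg[5]->1; indeg[7]->0 | ready=[6, 7] | order so far=[2, 3, 1]
  pop 6: indeg[4]->2 | ready=[7] | order so far=[2, 3, 1, 6]
  pop 7: indeg[0]->0; indeg[5]->0 | ready=[0, 5] | order so far=[2, 3, 1, 6, 7]
  pop 0: indeg[4]->1 | ready=[5] | order so far=[2, 3, 1, 6, 7, 0]
  pop 5: indeg[4]->0 | ready=[4] | order so far=[2, 3, 1, 6, 7, 0, 5]
  pop 4: no out-edges | ready=[] | order so far=[2, 3, 1, 6, 7, 0, 5, 4]
New canonical toposort: [2, 3, 1, 6, 7, 0, 5, 4]
Compare positions:
  Node 0: index 5 -> 5 (same)
  Node 1: index 2 -> 2 (same)
  Node 2: index 0 -> 0 (same)
  Node 3: index 1 -> 1 (same)
  Node 4: index 7 -> 7 (same)
  Node 5: index 6 -> 6 (same)
  Node 6: index 3 -> 3 (same)
  Node 7: index 4 -> 4 (same)
Nodes that changed position: none

Answer: none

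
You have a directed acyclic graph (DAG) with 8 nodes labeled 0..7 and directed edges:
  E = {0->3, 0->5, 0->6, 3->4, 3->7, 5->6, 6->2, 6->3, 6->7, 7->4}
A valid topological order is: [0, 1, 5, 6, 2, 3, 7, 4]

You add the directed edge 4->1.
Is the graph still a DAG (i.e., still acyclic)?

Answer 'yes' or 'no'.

Given toposort: [0, 1, 5, 6, 2, 3, 7, 4]
Position of 4: index 7; position of 1: index 1
New edge 4->1: backward (u after v in old order)
Backward edge: old toposort is now invalid. Check if this creates a cycle.
Does 1 already reach 4? Reachable from 1: [1]. NO -> still a DAG (reorder needed).
Still a DAG? yes

Answer: yes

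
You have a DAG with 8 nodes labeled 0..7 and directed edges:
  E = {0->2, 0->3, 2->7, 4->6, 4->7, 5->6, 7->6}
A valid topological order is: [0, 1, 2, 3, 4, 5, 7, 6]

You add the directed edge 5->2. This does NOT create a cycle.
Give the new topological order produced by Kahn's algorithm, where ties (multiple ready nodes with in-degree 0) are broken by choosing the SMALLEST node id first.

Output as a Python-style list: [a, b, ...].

Answer: [0, 1, 3, 4, 5, 2, 7, 6]

Derivation:
Old toposort: [0, 1, 2, 3, 4, 5, 7, 6]
Added edge: 5->2
Position of 5 (5) > position of 2 (2). Must reorder: 5 must now come before 2.
Run Kahn's algorithm (break ties by smallest node id):
  initial in-degrees: [0, 0, 2, 1, 0, 0, 3, 2]
  ready (indeg=0): [0, 1, 4, 5]
  pop 0: indeg[2]->1; indeg[3]->0 | ready=[1, 3, 4, 5] | order so far=[0]
  pop 1: no out-edges | ready=[3, 4, 5] | order so far=[0, 1]
  pop 3: no out-edges | ready=[4, 5] | order so far=[0, 1, 3]
  pop 4: indeg[6]->2; indeg[7]->1 | ready=[5] | order so far=[0, 1, 3, 4]
  pop 5: indeg[2]->0; indeg[6]->1 | ready=[2] | order so far=[0, 1, 3, 4, 5]
  pop 2: indeg[7]->0 | ready=[7] | order so far=[0, 1, 3, 4, 5, 2]
  pop 7: indeg[6]->0 | ready=[6] | order so far=[0, 1, 3, 4, 5, 2, 7]
  pop 6: no out-edges | ready=[] | order so far=[0, 1, 3, 4, 5, 2, 7, 6]
  Result: [0, 1, 3, 4, 5, 2, 7, 6]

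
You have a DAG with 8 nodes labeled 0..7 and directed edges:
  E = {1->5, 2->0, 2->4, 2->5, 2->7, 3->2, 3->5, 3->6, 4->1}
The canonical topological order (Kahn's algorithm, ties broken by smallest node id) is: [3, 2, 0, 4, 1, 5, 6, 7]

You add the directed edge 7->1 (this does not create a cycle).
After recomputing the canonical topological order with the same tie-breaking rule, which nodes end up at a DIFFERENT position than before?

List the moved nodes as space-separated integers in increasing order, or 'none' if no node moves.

Answer: 1 5 6 7

Derivation:
Old toposort: [3, 2, 0, 4, 1, 5, 6, 7]
Added edge 7->1
Recompute Kahn (smallest-id tiebreak):
  initial in-degrees: [1, 2, 1, 0, 1, 3, 1, 1]
  ready (indeg=0): [3]
  pop 3: indeg[2]->0; indeg[5]->2; indeg[6]->0 | ready=[2, 6] | order so far=[3]
  pop 2: indeg[0]->0; indeg[4]->0; indeg[5]->1; indeg[7]->0 | ready=[0, 4, 6, 7] | order so far=[3, 2]
  pop 0: no out-edges | ready=[4, 6, 7] | order so far=[3, 2, 0]
  pop 4: indeg[1]->1 | ready=[6, 7] | order so far=[3, 2, 0, 4]
  pop 6: no out-edges | ready=[7] | order so far=[3, 2, 0, 4, 6]
  pop 7: indeg[1]->0 | ready=[1] | order so far=[3, 2, 0, 4, 6, 7]
  pop 1: indeg[5]->0 | ready=[5] | order so far=[3, 2, 0, 4, 6, 7, 1]
  pop 5: no out-edges | ready=[] | order so far=[3, 2, 0, 4, 6, 7, 1, 5]
New canonical toposort: [3, 2, 0, 4, 6, 7, 1, 5]
Compare positions:
  Node 0: index 2 -> 2 (same)
  Node 1: index 4 -> 6 (moved)
  Node 2: index 1 -> 1 (same)
  Node 3: index 0 -> 0 (same)
  Node 4: index 3 -> 3 (same)
  Node 5: index 5 -> 7 (moved)
  Node 6: index 6 -> 4 (moved)
  Node 7: index 7 -> 5 (moved)
Nodes that changed position: 1 5 6 7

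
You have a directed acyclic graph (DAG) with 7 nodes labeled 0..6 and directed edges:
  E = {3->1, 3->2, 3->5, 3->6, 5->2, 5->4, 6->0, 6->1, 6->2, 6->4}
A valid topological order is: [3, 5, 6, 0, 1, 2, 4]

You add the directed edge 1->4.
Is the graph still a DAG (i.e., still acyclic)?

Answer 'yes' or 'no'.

Answer: yes

Derivation:
Given toposort: [3, 5, 6, 0, 1, 2, 4]
Position of 1: index 4; position of 4: index 6
New edge 1->4: forward
Forward edge: respects the existing order. Still a DAG, same toposort still valid.
Still a DAG? yes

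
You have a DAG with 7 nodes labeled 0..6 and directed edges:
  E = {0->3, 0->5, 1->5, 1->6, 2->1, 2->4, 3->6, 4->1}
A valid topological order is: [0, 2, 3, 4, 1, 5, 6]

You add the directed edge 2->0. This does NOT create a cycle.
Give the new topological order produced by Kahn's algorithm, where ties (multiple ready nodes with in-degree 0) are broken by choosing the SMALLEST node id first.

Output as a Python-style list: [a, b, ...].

Old toposort: [0, 2, 3, 4, 1, 5, 6]
Added edge: 2->0
Position of 2 (1) > position of 0 (0). Must reorder: 2 must now come before 0.
Run Kahn's algorithm (break ties by smallest node id):
  initial in-degrees: [1, 2, 0, 1, 1, 2, 2]
  ready (indeg=0): [2]
  pop 2: indeg[0]->0; indeg[1]->1; indeg[4]->0 | ready=[0, 4] | order so far=[2]
  pop 0: indeg[3]->0; indeg[5]->1 | ready=[3, 4] | order so far=[2, 0]
  pop 3: indeg[6]->1 | ready=[4] | order so far=[2, 0, 3]
  pop 4: indeg[1]->0 | ready=[1] | order so far=[2, 0, 3, 4]
  pop 1: indeg[5]->0; indeg[6]->0 | ready=[5, 6] | order so far=[2, 0, 3, 4, 1]
  pop 5: no out-edges | ready=[6] | order so far=[2, 0, 3, 4, 1, 5]
  pop 6: no out-edges | ready=[] | order so far=[2, 0, 3, 4, 1, 5, 6]
  Result: [2, 0, 3, 4, 1, 5, 6]

Answer: [2, 0, 3, 4, 1, 5, 6]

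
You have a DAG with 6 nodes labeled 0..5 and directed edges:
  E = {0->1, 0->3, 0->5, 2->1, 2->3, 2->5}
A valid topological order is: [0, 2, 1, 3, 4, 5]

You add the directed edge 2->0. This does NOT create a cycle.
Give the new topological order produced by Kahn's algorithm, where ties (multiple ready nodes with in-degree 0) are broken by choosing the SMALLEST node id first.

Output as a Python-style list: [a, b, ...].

Old toposort: [0, 2, 1, 3, 4, 5]
Added edge: 2->0
Position of 2 (1) > position of 0 (0). Must reorder: 2 must now come before 0.
Run Kahn's algorithm (break ties by smallest node id):
  initial in-degrees: [1, 2, 0, 2, 0, 2]
  ready (indeg=0): [2, 4]
  pop 2: indeg[0]->0; indeg[1]->1; indeg[3]->1; indeg[5]->1 | ready=[0, 4] | order so far=[2]
  pop 0: indeg[1]->0; indeg[3]->0; indeg[5]->0 | ready=[1, 3, 4, 5] | order so far=[2, 0]
  pop 1: no out-edges | ready=[3, 4, 5] | order so far=[2, 0, 1]
  pop 3: no out-edges | ready=[4, 5] | order so far=[2, 0, 1, 3]
  pop 4: no out-edges | ready=[5] | order so far=[2, 0, 1, 3, 4]
  pop 5: no out-edges | ready=[] | order so far=[2, 0, 1, 3, 4, 5]
  Result: [2, 0, 1, 3, 4, 5]

Answer: [2, 0, 1, 3, 4, 5]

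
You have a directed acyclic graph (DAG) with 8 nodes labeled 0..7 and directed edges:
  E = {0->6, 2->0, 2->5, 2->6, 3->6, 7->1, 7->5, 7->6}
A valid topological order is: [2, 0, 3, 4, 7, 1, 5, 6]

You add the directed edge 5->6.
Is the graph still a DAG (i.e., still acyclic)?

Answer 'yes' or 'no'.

Answer: yes

Derivation:
Given toposort: [2, 0, 3, 4, 7, 1, 5, 6]
Position of 5: index 6; position of 6: index 7
New edge 5->6: forward
Forward edge: respects the existing order. Still a DAG, same toposort still valid.
Still a DAG? yes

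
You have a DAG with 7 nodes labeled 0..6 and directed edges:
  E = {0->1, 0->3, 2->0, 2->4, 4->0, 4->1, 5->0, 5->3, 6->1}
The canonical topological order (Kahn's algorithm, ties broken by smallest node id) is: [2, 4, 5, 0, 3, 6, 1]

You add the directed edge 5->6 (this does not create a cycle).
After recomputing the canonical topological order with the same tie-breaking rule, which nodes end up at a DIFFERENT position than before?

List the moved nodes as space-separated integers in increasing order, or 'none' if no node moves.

Answer: none

Derivation:
Old toposort: [2, 4, 5, 0, 3, 6, 1]
Added edge 5->6
Recompute Kahn (smallest-id tiebreak):
  initial in-degrees: [3, 3, 0, 2, 1, 0, 1]
  ready (indeg=0): [2, 5]
  pop 2: indeg[0]->2; indeg[4]->0 | ready=[4, 5] | order so far=[2]
  pop 4: indeg[0]->1; indeg[1]->2 | ready=[5] | order so far=[2, 4]
  pop 5: indeg[0]->0; indeg[3]->1; indeg[6]->0 | ready=[0, 6] | order so far=[2, 4, 5]
  pop 0: indeg[1]->1; indeg[3]->0 | ready=[3, 6] | order so far=[2, 4, 5, 0]
  pop 3: no out-edges | ready=[6] | order so far=[2, 4, 5, 0, 3]
  pop 6: indeg[1]->0 | ready=[1] | order so far=[2, 4, 5, 0, 3, 6]
  pop 1: no out-edges | ready=[] | order so far=[2, 4, 5, 0, 3, 6, 1]
New canonical toposort: [2, 4, 5, 0, 3, 6, 1]
Compare positions:
  Node 0: index 3 -> 3 (same)
  Node 1: index 6 -> 6 (same)
  Node 2: index 0 -> 0 (same)
  Node 3: index 4 -> 4 (same)
  Node 4: index 1 -> 1 (same)
  Node 5: index 2 -> 2 (same)
  Node 6: index 5 -> 5 (same)
Nodes that changed position: none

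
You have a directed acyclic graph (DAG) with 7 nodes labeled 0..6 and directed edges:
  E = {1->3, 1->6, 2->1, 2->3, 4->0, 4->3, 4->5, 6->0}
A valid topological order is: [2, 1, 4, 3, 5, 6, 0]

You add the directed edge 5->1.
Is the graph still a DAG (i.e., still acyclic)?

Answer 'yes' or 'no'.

Answer: yes

Derivation:
Given toposort: [2, 1, 4, 3, 5, 6, 0]
Position of 5: index 4; position of 1: index 1
New edge 5->1: backward (u after v in old order)
Backward edge: old toposort is now invalid. Check if this creates a cycle.
Does 1 already reach 5? Reachable from 1: [0, 1, 3, 6]. NO -> still a DAG (reorder needed).
Still a DAG? yes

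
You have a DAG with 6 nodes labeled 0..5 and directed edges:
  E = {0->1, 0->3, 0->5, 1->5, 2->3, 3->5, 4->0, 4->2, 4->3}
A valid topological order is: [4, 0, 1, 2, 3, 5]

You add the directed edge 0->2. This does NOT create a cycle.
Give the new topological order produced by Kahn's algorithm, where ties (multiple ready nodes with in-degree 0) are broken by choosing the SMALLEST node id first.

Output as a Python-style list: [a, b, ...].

Answer: [4, 0, 1, 2, 3, 5]

Derivation:
Old toposort: [4, 0, 1, 2, 3, 5]
Added edge: 0->2
Position of 0 (1) < position of 2 (3). Old order still valid.
Run Kahn's algorithm (break ties by smallest node id):
  initial in-degrees: [1, 1, 2, 3, 0, 3]
  ready (indeg=0): [4]
  pop 4: indeg[0]->0; indeg[2]->1; indeg[3]->2 | ready=[0] | order so far=[4]
  pop 0: indeg[1]->0; indeg[2]->0; indeg[3]->1; indeg[5]->2 | ready=[1, 2] | order so far=[4, 0]
  pop 1: indeg[5]->1 | ready=[2] | order so far=[4, 0, 1]
  pop 2: indeg[3]->0 | ready=[3] | order so far=[4, 0, 1, 2]
  pop 3: indeg[5]->0 | ready=[5] | order so far=[4, 0, 1, 2, 3]
  pop 5: no out-edges | ready=[] | order so far=[4, 0, 1, 2, 3, 5]
  Result: [4, 0, 1, 2, 3, 5]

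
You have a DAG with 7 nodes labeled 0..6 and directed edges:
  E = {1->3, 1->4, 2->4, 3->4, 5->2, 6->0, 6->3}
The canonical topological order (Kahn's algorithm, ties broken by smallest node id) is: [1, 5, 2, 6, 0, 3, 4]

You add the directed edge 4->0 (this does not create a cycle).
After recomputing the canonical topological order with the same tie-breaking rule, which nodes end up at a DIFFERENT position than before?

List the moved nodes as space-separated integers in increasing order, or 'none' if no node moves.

Old toposort: [1, 5, 2, 6, 0, 3, 4]
Added edge 4->0
Recompute Kahn (smallest-id tiebreak):
  initial in-degrees: [2, 0, 1, 2, 3, 0, 0]
  ready (indeg=0): [1, 5, 6]
  pop 1: indeg[3]->1; indeg[4]->2 | ready=[5, 6] | order so far=[1]
  pop 5: indeg[2]->0 | ready=[2, 6] | order so far=[1, 5]
  pop 2: indeg[4]->1 | ready=[6] | order so far=[1, 5, 2]
  pop 6: indeg[0]->1; indeg[3]->0 | ready=[3] | order so far=[1, 5, 2, 6]
  pop 3: indeg[4]->0 | ready=[4] | order so far=[1, 5, 2, 6, 3]
  pop 4: indeg[0]->0 | ready=[0] | order so far=[1, 5, 2, 6, 3, 4]
  pop 0: no out-edges | ready=[] | order so far=[1, 5, 2, 6, 3, 4, 0]
New canonical toposort: [1, 5, 2, 6, 3, 4, 0]
Compare positions:
  Node 0: index 4 -> 6 (moved)
  Node 1: index 0 -> 0 (same)
  Node 2: index 2 -> 2 (same)
  Node 3: index 5 -> 4 (moved)
  Node 4: index 6 -> 5 (moved)
  Node 5: index 1 -> 1 (same)
  Node 6: index 3 -> 3 (same)
Nodes that changed position: 0 3 4

Answer: 0 3 4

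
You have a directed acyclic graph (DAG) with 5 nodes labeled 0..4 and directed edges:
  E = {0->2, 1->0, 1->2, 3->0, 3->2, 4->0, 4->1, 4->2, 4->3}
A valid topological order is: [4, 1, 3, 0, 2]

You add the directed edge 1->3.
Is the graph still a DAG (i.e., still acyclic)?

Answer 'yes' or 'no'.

Given toposort: [4, 1, 3, 0, 2]
Position of 1: index 1; position of 3: index 2
New edge 1->3: forward
Forward edge: respects the existing order. Still a DAG, same toposort still valid.
Still a DAG? yes

Answer: yes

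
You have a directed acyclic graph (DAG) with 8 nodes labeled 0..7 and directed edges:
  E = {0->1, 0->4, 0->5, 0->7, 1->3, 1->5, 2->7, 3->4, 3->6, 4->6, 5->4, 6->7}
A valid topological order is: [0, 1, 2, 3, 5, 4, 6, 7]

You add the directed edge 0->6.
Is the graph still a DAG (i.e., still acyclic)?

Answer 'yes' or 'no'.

Answer: yes

Derivation:
Given toposort: [0, 1, 2, 3, 5, 4, 6, 7]
Position of 0: index 0; position of 6: index 6
New edge 0->6: forward
Forward edge: respects the existing order. Still a DAG, same toposort still valid.
Still a DAG? yes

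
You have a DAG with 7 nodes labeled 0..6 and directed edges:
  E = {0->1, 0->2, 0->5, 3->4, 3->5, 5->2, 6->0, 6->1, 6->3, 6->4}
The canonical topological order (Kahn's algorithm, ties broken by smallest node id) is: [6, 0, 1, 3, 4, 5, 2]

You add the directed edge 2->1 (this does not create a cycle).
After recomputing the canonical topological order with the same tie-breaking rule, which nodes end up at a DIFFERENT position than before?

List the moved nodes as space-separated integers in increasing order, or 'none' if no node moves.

Old toposort: [6, 0, 1, 3, 4, 5, 2]
Added edge 2->1
Recompute Kahn (smallest-id tiebreak):
  initial in-degrees: [1, 3, 2, 1, 2, 2, 0]
  ready (indeg=0): [6]
  pop 6: indeg[0]->0; indeg[1]->2; indeg[3]->0; indeg[4]->1 | ready=[0, 3] | order so far=[6]
  pop 0: indeg[1]->1; indeg[2]->1; indeg[5]->1 | ready=[3] | order so far=[6, 0]
  pop 3: indeg[4]->0; indeg[5]->0 | ready=[4, 5] | order so far=[6, 0, 3]
  pop 4: no out-edges | ready=[5] | order so far=[6, 0, 3, 4]
  pop 5: indeg[2]->0 | ready=[2] | order so far=[6, 0, 3, 4, 5]
  pop 2: indeg[1]->0 | ready=[1] | order so far=[6, 0, 3, 4, 5, 2]
  pop 1: no out-edges | ready=[] | order so far=[6, 0, 3, 4, 5, 2, 1]
New canonical toposort: [6, 0, 3, 4, 5, 2, 1]
Compare positions:
  Node 0: index 1 -> 1 (same)
  Node 1: index 2 -> 6 (moved)
  Node 2: index 6 -> 5 (moved)
  Node 3: index 3 -> 2 (moved)
  Node 4: index 4 -> 3 (moved)
  Node 5: index 5 -> 4 (moved)
  Node 6: index 0 -> 0 (same)
Nodes that changed position: 1 2 3 4 5

Answer: 1 2 3 4 5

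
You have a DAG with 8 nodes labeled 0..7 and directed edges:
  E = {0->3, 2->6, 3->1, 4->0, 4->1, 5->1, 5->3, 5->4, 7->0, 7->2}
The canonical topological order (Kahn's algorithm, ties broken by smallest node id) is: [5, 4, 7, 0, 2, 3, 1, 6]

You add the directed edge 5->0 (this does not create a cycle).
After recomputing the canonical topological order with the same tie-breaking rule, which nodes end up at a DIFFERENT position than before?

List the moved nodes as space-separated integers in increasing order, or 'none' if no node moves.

Answer: none

Derivation:
Old toposort: [5, 4, 7, 0, 2, 3, 1, 6]
Added edge 5->0
Recompute Kahn (smallest-id tiebreak):
  initial in-degrees: [3, 3, 1, 2, 1, 0, 1, 0]
  ready (indeg=0): [5, 7]
  pop 5: indeg[0]->2; indeg[1]->2; indeg[3]->1; indeg[4]->0 | ready=[4, 7] | order so far=[5]
  pop 4: indeg[0]->1; indeg[1]->1 | ready=[7] | order so far=[5, 4]
  pop 7: indeg[0]->0; indeg[2]->0 | ready=[0, 2] | order so far=[5, 4, 7]
  pop 0: indeg[3]->0 | ready=[2, 3] | order so far=[5, 4, 7, 0]
  pop 2: indeg[6]->0 | ready=[3, 6] | order so far=[5, 4, 7, 0, 2]
  pop 3: indeg[1]->0 | ready=[1, 6] | order so far=[5, 4, 7, 0, 2, 3]
  pop 1: no out-edges | ready=[6] | order so far=[5, 4, 7, 0, 2, 3, 1]
  pop 6: no out-edges | ready=[] | order so far=[5, 4, 7, 0, 2, 3, 1, 6]
New canonical toposort: [5, 4, 7, 0, 2, 3, 1, 6]
Compare positions:
  Node 0: index 3 -> 3 (same)
  Node 1: index 6 -> 6 (same)
  Node 2: index 4 -> 4 (same)
  Node 3: index 5 -> 5 (same)
  Node 4: index 1 -> 1 (same)
  Node 5: index 0 -> 0 (same)
  Node 6: index 7 -> 7 (same)
  Node 7: index 2 -> 2 (same)
Nodes that changed position: none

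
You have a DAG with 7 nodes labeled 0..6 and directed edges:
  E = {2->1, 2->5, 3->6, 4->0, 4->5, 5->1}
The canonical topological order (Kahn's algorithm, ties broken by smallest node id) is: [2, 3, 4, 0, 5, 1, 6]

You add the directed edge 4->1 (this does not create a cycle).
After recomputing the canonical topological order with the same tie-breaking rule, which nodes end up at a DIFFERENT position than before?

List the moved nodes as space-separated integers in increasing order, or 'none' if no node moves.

Answer: none

Derivation:
Old toposort: [2, 3, 4, 0, 5, 1, 6]
Added edge 4->1
Recompute Kahn (smallest-id tiebreak):
  initial in-degrees: [1, 3, 0, 0, 0, 2, 1]
  ready (indeg=0): [2, 3, 4]
  pop 2: indeg[1]->2; indeg[5]->1 | ready=[3, 4] | order so far=[2]
  pop 3: indeg[6]->0 | ready=[4, 6] | order so far=[2, 3]
  pop 4: indeg[0]->0; indeg[1]->1; indeg[5]->0 | ready=[0, 5, 6] | order so far=[2, 3, 4]
  pop 0: no out-edges | ready=[5, 6] | order so far=[2, 3, 4, 0]
  pop 5: indeg[1]->0 | ready=[1, 6] | order so far=[2, 3, 4, 0, 5]
  pop 1: no out-edges | ready=[6] | order so far=[2, 3, 4, 0, 5, 1]
  pop 6: no out-edges | ready=[] | order so far=[2, 3, 4, 0, 5, 1, 6]
New canonical toposort: [2, 3, 4, 0, 5, 1, 6]
Compare positions:
  Node 0: index 3 -> 3 (same)
  Node 1: index 5 -> 5 (same)
  Node 2: index 0 -> 0 (same)
  Node 3: index 1 -> 1 (same)
  Node 4: index 2 -> 2 (same)
  Node 5: index 4 -> 4 (same)
  Node 6: index 6 -> 6 (same)
Nodes that changed position: none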